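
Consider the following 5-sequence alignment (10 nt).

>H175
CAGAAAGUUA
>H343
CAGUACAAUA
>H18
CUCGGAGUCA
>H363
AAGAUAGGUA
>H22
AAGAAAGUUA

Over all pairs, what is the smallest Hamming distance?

Pairwise Hamming distances:
  H175 vs H343: 4
  H175 vs H18: 5
  H175 vs H363: 3
  H175 vs H22: 1
  H343 vs H18: 8
  H343 vs H363: 6
  H343 vs H22: 5
  H18 vs H363: 7
  H18 vs H22: 6
  H363 vs H22: 2
The smallest is 1, between H175 and H22.

1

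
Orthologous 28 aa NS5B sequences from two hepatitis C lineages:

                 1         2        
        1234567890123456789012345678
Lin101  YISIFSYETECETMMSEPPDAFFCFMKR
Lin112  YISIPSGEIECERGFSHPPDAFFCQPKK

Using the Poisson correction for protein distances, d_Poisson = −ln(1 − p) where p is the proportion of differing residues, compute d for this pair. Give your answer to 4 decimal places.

0.4418

The sequences differ at positions 5 (F/P), 7 (Y/G), 9 (T/I), 13 (T/R), 14 (M/G), 15 (M/F), 17 (E/H), 25 (F/Q), 26 (M/P), 28 (R/K).
p = 10/28 = 0.357143.
d = −ln(1 − 0.357143) = −ln(0.642857) = 0.4418.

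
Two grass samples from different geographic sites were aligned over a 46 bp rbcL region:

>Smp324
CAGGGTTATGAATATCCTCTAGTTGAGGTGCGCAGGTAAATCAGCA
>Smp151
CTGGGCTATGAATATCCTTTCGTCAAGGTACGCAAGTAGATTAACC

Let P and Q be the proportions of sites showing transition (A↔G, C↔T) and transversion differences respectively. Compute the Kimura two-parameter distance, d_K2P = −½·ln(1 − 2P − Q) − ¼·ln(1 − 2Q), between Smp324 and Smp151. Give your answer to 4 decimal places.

The sequences differ at positions 2 (A/T, transversion), 6 (T/C, transition), 19 (C/T, transition), 21 (A/C, transversion), 24 (T/C, transition), 25 (G/A, transition), 30 (G/A, transition), 35 (G/A, transition), 39 (A/G, transition), 42 (C/T, transition), 44 (G/A, transition), 46 (A/C, transversion).
Of the 12 differences, 9 transitions and 3 transversions over 46 sites: P = 9/46 = 0.195652, Q = 3/46 = 0.065217.
d = −0.5·ln(0.543479) − 0.25·ln(0.869566) = −0.5·(-0.609764) − 0.25·(-0.139761) = 0.3398.

0.3398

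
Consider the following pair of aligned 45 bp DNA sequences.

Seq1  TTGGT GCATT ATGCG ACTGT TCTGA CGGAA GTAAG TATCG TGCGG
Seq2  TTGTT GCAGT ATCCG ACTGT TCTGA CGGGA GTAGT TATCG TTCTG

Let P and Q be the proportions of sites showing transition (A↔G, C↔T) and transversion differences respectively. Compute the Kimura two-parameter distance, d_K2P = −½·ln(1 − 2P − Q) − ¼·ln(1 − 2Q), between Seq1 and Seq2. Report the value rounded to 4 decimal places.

Differing sites — 4:G/T (Tv); 9:T/G (Tv); 13:G/C (Tv); 29:A/G (Ti); 34:A/G (Ti); 35:G/T (Tv); 42:G/T (Tv); 44:G/T (Tv).
Of the 8 differences, 2 transitions and 6 transversions over 45 sites: P = 2/45 = 0.044444, Q = 6/45 = 0.133333.
d = −0.5·ln(0.777779) − 0.25·ln(0.733334) = −0.5·(-0.251313) − 0.25·(-0.310154) = 0.2032.

0.2032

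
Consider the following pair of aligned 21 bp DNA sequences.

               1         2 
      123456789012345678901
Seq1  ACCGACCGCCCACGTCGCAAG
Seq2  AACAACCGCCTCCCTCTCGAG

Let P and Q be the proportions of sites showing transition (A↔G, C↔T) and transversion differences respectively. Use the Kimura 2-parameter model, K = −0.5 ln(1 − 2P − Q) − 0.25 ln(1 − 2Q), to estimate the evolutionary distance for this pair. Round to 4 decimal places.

The sequences differ at positions 2 (C/A, transversion), 4 (G/A, transition), 11 (C/T, transition), 12 (A/C, transversion), 14 (G/C, transversion), 17 (G/T, transversion), 19 (A/G, transition).
Of the 7 differences, 3 transitions and 4 transversions over 21 sites: P = 3/21 = 0.142857, Q = 4/21 = 0.190476.
d = −0.5·ln(0.523810) − 0.25·ln(0.619048) = −0.5·(-0.646626) − 0.25·(-0.479572) = 0.4432.

0.4432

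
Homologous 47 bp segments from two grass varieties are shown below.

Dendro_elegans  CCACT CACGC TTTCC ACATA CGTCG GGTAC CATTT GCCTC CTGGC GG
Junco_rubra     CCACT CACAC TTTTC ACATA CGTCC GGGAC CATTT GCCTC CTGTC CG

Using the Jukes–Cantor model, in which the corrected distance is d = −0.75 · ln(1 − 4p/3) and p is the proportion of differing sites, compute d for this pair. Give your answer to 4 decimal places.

Mismatches occur at site 9 (G↔A), site 14 (C↔T), site 25 (G↔C), site 28 (T↔G), site 44 (G↔T), site 46 (G↔C).
p = 6/47 = 0.127660.
d = −0.75 · ln(1 − (4/3)·0.127660) = −0.75 · ln(0.829787) = −0.75 · (-0.186586) = 0.1399.

0.1399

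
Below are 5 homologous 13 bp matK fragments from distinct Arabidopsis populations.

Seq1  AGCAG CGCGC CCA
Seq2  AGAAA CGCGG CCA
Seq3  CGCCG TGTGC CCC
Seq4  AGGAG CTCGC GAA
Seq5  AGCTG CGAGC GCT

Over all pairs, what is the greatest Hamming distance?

9

Pairwise Hamming distances:
  Seq1 vs Seq2: 3
  Seq1 vs Seq3: 5
  Seq1 vs Seq4: 4
  Seq1 vs Seq5: 4
  Seq2 vs Seq3: 8
  Seq2 vs Seq4: 6
  Seq2 vs Seq5: 7
  Seq3 vs Seq4: 9
  Seq3 vs Seq5: 6
  Seq4 vs Seq5: 6
The largest is 9, between Seq3 and Seq4.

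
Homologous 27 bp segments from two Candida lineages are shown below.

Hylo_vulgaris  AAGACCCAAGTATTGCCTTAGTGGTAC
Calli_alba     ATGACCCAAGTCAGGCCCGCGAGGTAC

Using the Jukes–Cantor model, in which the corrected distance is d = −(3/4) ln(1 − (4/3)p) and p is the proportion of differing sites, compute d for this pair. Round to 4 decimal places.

The sequences differ at positions 2 (A/T), 12 (A/C), 13 (T/A), 14 (T/G), 18 (T/C), 19 (T/G), 20 (A/C), 22 (T/A).
p = 8/27 = 0.296296.
d = −0.75 · ln(1 − (4/3)·0.296296) = −0.75 · ln(0.604939) = −0.75 · (-0.502628) = 0.3770.

0.3770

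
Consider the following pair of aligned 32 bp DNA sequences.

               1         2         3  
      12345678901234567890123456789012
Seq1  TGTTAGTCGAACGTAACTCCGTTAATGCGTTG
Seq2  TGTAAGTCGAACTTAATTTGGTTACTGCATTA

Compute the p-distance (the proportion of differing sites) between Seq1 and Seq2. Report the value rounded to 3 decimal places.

0.250

Differing sites — 4:T/A; 13:G/T; 17:C/T; 19:C/T; 20:C/G; 25:A/C; 29:G/A; 32:G/A.
There are 8 differences over 32 sites, so p = 8/32 = 0.250.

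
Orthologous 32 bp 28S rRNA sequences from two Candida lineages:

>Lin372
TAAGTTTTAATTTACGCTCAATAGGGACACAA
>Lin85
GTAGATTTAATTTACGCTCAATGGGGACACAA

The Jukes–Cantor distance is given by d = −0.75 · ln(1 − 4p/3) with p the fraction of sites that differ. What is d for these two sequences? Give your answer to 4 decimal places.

Differing sites — 1:T/G; 2:A/T; 5:T/A; 23:A/G.
p = 4/32 = 0.125000.
d = −0.75 · ln(1 − (4/3)·0.125000) = −0.75 · ln(0.833333) = −0.75 · (-0.182322) = 0.1367.

0.1367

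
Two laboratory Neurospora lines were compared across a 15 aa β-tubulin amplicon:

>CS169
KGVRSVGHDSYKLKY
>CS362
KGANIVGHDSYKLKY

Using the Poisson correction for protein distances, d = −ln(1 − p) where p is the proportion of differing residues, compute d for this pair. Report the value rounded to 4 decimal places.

The sequences differ at positions 3 (V/A), 4 (R/N), 5 (S/I).
p = 3/15 = 0.200000.
d = −ln(1 − 0.200000) = −ln(0.800000) = 0.2231.

0.2231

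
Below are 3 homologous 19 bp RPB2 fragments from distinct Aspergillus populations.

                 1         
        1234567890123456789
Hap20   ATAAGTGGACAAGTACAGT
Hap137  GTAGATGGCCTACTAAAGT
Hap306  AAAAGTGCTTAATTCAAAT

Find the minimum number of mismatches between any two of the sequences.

7

Pairwise Hamming distances:
  Hap20 vs Hap137: 7
  Hap20 vs Hap306: 8
  Hap137 vs Hap306: 11
The smallest is 7, between Hap20 and Hap137.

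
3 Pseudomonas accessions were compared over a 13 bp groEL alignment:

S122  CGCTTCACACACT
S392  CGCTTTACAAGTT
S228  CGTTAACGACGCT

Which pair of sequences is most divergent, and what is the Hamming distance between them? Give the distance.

7

Pairwise Hamming distances:
  S122 vs S392: 4
  S122 vs S228: 6
  S392 vs S228: 7
The largest is 7, between S392 and S228.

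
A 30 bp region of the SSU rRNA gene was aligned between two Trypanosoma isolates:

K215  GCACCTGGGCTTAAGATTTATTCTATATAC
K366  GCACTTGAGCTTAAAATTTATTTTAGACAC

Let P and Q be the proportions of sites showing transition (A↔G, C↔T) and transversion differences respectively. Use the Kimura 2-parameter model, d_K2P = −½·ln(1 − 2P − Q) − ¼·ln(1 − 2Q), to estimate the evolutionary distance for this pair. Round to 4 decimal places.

0.2456

Differing sites — 5:C/T (Ti); 8:G/A (Ti); 15:G/A (Ti); 23:C/T (Ti); 26:T/G (Tv); 28:T/C (Ti).
Of the 6 differences, 5 transitions and 1 transversion over 30 sites: P = 5/30 = 0.166667, Q = 1/30 = 0.033333.
d = −0.5·ln(0.633333) − 0.25·ln(0.933334) = −0.5·(-0.456759) − 0.25·(-0.068992) = 0.2456.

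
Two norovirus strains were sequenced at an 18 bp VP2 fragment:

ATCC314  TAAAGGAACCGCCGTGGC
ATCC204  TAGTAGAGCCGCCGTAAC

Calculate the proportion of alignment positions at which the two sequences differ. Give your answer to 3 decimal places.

0.333

Mismatches occur at site 3 (A/G), site 4 (A/T), site 5 (G/A), site 8 (A/G), site 16 (G/A), site 17 (G/A).
There are 6 differences over 18 sites, so p = 6/18 = 0.333.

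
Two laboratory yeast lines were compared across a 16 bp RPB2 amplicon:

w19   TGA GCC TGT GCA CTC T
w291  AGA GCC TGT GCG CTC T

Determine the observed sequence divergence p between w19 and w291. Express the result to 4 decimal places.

0.1250

Mismatches occur at site 1 (T↔A), site 12 (A↔G).
There are 2 differences over 16 sites, so p = 2/16 = 0.1250.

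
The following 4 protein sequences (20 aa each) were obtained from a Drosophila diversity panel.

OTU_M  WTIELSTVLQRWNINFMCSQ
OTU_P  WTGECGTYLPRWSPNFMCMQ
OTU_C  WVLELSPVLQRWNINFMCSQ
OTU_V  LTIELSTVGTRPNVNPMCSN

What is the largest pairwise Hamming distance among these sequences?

Pairwise Hamming distances:
  OTU_M vs OTU_P: 8
  OTU_M vs OTU_C: 3
  OTU_M vs OTU_V: 7
  OTU_P vs OTU_C: 10
  OTU_P vs OTU_V: 13
  OTU_C vs OTU_V: 10
The largest is 13, between OTU_P and OTU_V.

13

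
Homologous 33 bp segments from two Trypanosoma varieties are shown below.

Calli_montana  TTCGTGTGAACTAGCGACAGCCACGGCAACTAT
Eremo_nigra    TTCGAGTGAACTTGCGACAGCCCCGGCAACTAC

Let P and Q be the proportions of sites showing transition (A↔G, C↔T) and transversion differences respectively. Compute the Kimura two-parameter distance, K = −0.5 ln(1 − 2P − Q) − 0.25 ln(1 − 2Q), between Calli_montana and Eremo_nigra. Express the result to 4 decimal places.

The sequences differ at positions 5 (T/A, transversion), 13 (A/T, transversion), 23 (A/C, transversion), 33 (T/C, transition).
Of the 4 differences, 1 transition and 3 transversions over 33 sites: P = 1/33 = 0.030303, Q = 3/33 = 0.090909.
d = −0.5·ln(0.848485) − 0.25·ln(0.818182) = −0.5·(-0.164303) − 0.25·(-0.200670) = 0.1323.

0.1323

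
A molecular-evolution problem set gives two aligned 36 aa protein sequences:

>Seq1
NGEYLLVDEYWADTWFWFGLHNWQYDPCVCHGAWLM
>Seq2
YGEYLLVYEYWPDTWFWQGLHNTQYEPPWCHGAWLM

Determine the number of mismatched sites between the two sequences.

The sequences differ at positions 1 (N/Y), 8 (D/Y), 12 (A/P), 18 (F/Q), 23 (W/T), 26 (D/E), 28 (C/P), 29 (V/W).
That gives 8 mismatches out of 36 aligned sites, so the Hamming distance is 8.

8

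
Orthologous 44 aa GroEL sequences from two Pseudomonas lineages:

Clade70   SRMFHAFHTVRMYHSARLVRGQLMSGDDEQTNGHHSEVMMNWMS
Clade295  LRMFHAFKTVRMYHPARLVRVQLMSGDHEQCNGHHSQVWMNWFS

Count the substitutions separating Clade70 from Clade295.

9

The sequences differ at positions 1 (S/L), 8 (H/K), 15 (S/P), 21 (G/V), 28 (D/H), 31 (T/C), 37 (E/Q), 39 (M/W), 43 (M/F).
That gives 9 mismatches out of 44 aligned sites, so the Hamming distance is 9.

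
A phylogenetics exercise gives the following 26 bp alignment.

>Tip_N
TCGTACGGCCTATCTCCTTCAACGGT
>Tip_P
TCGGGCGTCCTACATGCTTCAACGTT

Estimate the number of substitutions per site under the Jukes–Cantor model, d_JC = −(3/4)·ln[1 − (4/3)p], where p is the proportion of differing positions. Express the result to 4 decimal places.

0.3335

The sequences differ at positions 4 (T/G), 5 (A/G), 8 (G/T), 13 (T/C), 14 (C/A), 16 (C/G), 25 (G/T).
p = 7/26 = 0.269231.
d = −0.75 · ln(1 − (4/3)·0.269231) = −0.75 · ln(0.641025) = −0.75 · (-0.444687) = 0.3335.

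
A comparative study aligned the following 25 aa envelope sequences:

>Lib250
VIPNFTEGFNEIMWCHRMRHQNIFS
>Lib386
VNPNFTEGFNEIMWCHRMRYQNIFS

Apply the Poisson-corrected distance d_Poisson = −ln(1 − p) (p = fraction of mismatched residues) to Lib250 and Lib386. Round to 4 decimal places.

0.0834

Differing sites — 2:I/N; 20:H/Y.
p = 2/25 = 0.080000.
d = −ln(1 − 0.080000) = −ln(0.920000) = 0.0834.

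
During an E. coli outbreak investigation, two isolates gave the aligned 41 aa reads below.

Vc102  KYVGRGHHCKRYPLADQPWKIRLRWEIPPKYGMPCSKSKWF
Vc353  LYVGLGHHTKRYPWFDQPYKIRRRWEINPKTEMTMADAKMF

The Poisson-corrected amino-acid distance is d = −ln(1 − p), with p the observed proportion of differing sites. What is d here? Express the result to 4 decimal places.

0.4947

Mismatches occur at site 1 (K↔L), site 5 (R↔L), site 9 (C↔T), site 14 (L↔W), site 15 (A↔F), site 19 (W↔Y), site 23 (L↔R), site 28 (P↔N), site 31 (Y↔T), site 32 (G↔E), site 34 (P↔T), site 35 (C↔M), site 36 (S↔A), site 37 (K↔D), site 38 (S↔A), site 40 (W↔M).
p = 16/41 = 0.390244.
d = −ln(1 − 0.390244) = −ln(0.609756) = 0.4947.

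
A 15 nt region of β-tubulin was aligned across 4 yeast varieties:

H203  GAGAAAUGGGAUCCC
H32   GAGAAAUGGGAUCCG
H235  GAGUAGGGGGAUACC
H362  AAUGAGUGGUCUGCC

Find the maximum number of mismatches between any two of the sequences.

8

Pairwise Hamming distances:
  H203 vs H32: 1
  H203 vs H235: 4
  H203 vs H362: 7
  H32 vs H235: 5
  H32 vs H362: 8
  H235 vs H362: 7
The largest is 8, between H32 and H362.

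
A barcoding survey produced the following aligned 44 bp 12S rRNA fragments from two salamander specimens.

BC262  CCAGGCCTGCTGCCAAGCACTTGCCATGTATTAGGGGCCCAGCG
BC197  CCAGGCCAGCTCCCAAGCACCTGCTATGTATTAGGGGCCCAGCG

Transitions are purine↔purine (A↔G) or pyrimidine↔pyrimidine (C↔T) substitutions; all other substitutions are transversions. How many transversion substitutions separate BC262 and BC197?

Mismatches occur at site 8 (T↔A, transversion), site 12 (G↔C, transversion), site 21 (T↔C, transition), site 25 (C↔T, transition).
Of the 4 differences, 2 transitions and 2 transversions, so the answer is 2.

2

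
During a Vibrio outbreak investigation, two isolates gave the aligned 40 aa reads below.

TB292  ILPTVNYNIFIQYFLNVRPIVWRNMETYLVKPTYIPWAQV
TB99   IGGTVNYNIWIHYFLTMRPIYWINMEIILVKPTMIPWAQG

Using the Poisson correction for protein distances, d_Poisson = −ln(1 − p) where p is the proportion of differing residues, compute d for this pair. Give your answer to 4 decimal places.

0.3567

Differing sites — 2:L/G; 3:P/G; 10:F/W; 12:Q/H; 16:N/T; 17:V/M; 21:V/Y; 23:R/I; 27:T/I; 28:Y/I; 34:Y/M; 40:V/G.
p = 12/40 = 0.300000.
d = −ln(1 − 0.300000) = −ln(0.700000) = 0.3567.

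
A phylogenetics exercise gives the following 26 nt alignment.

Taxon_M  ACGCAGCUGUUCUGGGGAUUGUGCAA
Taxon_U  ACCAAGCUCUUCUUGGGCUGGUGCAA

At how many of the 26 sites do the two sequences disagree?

6

The sequences differ at positions 3 (G/C), 4 (C/A), 9 (G/C), 14 (G/U), 18 (A/C), 20 (U/G).
That gives 6 mismatches out of 26 aligned sites, so the Hamming distance is 6.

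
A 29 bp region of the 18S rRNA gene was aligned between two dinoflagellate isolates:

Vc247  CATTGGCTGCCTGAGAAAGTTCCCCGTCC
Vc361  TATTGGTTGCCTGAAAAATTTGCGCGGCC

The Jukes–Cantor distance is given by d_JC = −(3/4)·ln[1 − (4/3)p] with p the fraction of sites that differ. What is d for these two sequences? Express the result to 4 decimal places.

0.2913

Differing sites — 1:C/T; 7:C/T; 15:G/A; 19:G/T; 22:C/G; 24:C/G; 27:T/G.
p = 7/29 = 0.241379.
d = −0.75 · ln(1 − (4/3)·0.241379) = −0.75 · ln(0.678161) = −0.75 · (-0.388371) = 0.2913.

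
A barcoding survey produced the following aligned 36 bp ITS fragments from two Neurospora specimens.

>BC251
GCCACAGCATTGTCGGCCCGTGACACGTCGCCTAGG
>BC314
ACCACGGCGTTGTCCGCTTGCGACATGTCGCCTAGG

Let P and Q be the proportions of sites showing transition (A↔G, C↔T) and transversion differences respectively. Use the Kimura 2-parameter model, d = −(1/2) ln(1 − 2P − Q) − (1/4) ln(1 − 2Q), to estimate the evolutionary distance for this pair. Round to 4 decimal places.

0.2838

Differing sites — 1:G/A (Ti); 6:A/G (Ti); 9:A/G (Ti); 15:G/C (Tv); 18:C/T (Ti); 19:C/T (Ti); 21:T/C (Ti); 26:C/T (Ti).
Of the 8 differences, 7 transitions and 1 transversion over 36 sites: P = 7/36 = 0.194444, Q = 1/36 = 0.027778.
d = −0.5·ln(0.583334) − 0.25·ln(0.944444) = −0.5·(-0.538995) − 0.25·(-0.057159) = 0.2838.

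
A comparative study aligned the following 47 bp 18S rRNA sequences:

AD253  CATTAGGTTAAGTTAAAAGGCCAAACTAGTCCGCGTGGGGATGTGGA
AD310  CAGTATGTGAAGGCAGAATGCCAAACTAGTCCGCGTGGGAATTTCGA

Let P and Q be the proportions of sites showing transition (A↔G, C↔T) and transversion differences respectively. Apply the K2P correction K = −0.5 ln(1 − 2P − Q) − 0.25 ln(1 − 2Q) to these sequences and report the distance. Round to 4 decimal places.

0.2503

The sequences differ at positions 3 (T/G, transversion), 6 (G/T, transversion), 9 (T/G, transversion), 13 (T/G, transversion), 14 (T/C, transition), 16 (A/G, transition), 19 (G/T, transversion), 40 (G/A, transition), 43 (G/T, transversion), 45 (G/C, transversion).
Of the 10 differences, 3 transitions and 7 transversions over 47 sites: P = 3/47 = 0.063830, Q = 7/47 = 0.148936.
d = −0.5·ln(0.723404) − 0.25·ln(0.702128) = −0.5·(-0.323787) − 0.25·(-0.353640) = 0.2503.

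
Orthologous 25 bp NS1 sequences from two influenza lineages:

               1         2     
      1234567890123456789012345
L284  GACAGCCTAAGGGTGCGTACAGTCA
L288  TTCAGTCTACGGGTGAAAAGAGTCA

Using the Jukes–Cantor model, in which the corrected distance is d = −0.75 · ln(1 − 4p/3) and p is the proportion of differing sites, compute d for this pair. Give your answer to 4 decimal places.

Mismatches occur at site 1 (G/T), site 2 (A/T), site 6 (C/T), site 10 (A/C), site 16 (C/A), site 17 (G/A), site 18 (T/A), site 20 (C/G).
p = 8/25 = 0.320000.
d = −0.75 · ln(1 − (4/3)·0.320000) = −0.75 · ln(0.573333) = −0.75 · (-0.556289) = 0.4172.

0.4172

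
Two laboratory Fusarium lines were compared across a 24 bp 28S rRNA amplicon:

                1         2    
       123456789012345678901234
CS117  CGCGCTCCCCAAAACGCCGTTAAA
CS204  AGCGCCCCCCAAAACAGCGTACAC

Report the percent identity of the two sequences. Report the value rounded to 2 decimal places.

Mismatches occur at site 1 (C→A), site 6 (T→C), site 16 (G→A), site 17 (C→G), site 21 (T→A), site 22 (A→C), site 24 (A→C).
17 of the 24 sites match, so the percent identity is 17/24 × 100 = 70.83%.

70.83%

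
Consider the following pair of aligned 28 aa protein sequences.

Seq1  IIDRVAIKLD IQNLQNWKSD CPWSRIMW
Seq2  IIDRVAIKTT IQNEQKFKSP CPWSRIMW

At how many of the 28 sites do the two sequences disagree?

6

Mismatches occur at site 9 (L/T), site 10 (D/T), site 14 (L/E), site 16 (N/K), site 17 (W/F), site 20 (D/P).
That gives 6 mismatches out of 28 aligned sites, so the Hamming distance is 6.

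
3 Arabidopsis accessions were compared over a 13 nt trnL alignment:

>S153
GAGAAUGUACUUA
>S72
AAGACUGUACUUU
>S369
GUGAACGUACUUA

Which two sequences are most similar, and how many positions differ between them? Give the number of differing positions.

2

Pairwise Hamming distances:
  S153 vs S72: 3
  S153 vs S369: 2
  S72 vs S369: 5
The smallest is 2, between S153 and S369.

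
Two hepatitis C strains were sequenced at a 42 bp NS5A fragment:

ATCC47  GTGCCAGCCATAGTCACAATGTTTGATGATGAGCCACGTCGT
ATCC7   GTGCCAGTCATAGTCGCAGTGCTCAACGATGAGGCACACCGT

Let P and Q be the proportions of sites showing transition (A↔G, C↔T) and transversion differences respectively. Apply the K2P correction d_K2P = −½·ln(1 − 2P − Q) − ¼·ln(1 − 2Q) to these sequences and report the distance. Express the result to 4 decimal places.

Differing sites — 8:C/T (Ti); 16:A/G (Ti); 19:A/G (Ti); 22:T/C (Ti); 24:T/C (Ti); 25:G/A (Ti); 27:T/C (Ti); 34:C/G (Tv); 38:G/A (Ti); 39:T/C (Ti).
Of the 10 differences, 9 transitions and 1 transversion over 42 sites: P = 9/42 = 0.214286, Q = 1/42 = 0.023810.
d = −0.5·ln(0.547618) − 0.25·ln(0.952380) = −0.5·(-0.602177) − 0.25·(-0.048791) = 0.3133.

0.3133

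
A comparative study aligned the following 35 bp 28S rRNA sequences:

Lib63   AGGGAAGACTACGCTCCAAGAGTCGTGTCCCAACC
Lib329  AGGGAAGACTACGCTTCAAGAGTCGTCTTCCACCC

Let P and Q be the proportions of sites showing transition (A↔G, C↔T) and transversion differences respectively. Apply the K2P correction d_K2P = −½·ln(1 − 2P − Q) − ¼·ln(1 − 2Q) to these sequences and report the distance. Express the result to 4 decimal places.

The sequences differ at positions 16 (C/T, transition), 27 (G/C, transversion), 29 (C/T, transition), 33 (A/C, transversion).
Of the 4 differences, 2 transitions and 2 transversions over 35 sites: P = 2/35 = 0.057143, Q = 2/35 = 0.057143.
d = −0.5·ln(0.828571) − 0.25·ln(0.885714) = −0.5·(-0.188053) − 0.25·(-0.121361) = 0.1244.

0.1244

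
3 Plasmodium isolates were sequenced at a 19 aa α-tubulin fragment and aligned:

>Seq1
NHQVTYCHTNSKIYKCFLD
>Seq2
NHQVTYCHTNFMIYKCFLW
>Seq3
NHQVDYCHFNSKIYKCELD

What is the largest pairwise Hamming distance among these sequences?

Pairwise Hamming distances:
  Seq1 vs Seq2: 3
  Seq1 vs Seq3: 3
  Seq2 vs Seq3: 6
The largest is 6, between Seq2 and Seq3.

6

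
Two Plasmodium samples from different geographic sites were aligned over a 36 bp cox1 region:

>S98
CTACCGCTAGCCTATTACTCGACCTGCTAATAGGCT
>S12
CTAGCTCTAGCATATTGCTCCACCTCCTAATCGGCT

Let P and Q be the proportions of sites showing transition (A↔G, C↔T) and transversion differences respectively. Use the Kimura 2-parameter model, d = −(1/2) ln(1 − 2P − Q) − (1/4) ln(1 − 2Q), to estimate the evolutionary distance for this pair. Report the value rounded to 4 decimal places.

The sequences differ at positions 4 (C/G, transversion), 6 (G/T, transversion), 12 (C/A, transversion), 17 (A/G, transition), 21 (G/C, transversion), 26 (G/C, transversion), 32 (A/C, transversion).
Of the 7 differences, 1 transition and 6 transversions over 36 sites: P = 1/36 = 0.027778, Q = 6/36 = 0.166667.
d = −0.5·ln(0.777777) − 0.25·ln(0.666666) = −0.5·(-0.251315) − 0.25·(-0.405466) = 0.2270.

0.2270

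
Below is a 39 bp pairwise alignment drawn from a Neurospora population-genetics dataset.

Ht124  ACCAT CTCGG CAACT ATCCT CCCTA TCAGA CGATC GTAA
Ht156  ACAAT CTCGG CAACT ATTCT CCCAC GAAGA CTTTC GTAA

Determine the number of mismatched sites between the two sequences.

The sequences differ at positions 3 (C/A), 18 (C/T), 24 (T/A), 25 (A/C), 26 (T/G), 27 (C/A), 32 (G/T), 33 (A/T).
That gives 8 mismatches out of 39 aligned sites, so the Hamming distance is 8.

8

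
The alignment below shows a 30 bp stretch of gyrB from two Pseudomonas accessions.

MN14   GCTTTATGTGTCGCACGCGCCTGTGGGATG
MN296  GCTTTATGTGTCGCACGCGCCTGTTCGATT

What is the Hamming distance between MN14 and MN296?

The sequences differ at positions 25 (G/T), 26 (G/C), 30 (G/T).
That gives 3 mismatches out of 30 aligned sites, so the Hamming distance is 3.

3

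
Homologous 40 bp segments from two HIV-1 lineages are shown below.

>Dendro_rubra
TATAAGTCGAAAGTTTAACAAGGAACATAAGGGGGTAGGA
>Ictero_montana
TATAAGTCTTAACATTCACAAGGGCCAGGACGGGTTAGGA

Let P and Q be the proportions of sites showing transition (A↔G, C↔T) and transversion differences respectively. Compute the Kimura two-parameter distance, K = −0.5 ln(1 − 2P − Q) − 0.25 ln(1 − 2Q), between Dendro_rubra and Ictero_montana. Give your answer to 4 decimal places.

0.3460

Differing sites — 9:G/T (Tv); 10:A/T (Tv); 13:G/C (Tv); 14:T/A (Tv); 17:A/C (Tv); 24:A/G (Ti); 25:A/C (Tv); 28:T/G (Tv); 29:A/G (Ti); 31:G/C (Tv); 35:G/T (Tv).
Of the 11 differences, 2 transitions and 9 transversions over 40 sites: P = 2/40 = 0.050000, Q = 9/40 = 0.225000.
d = −0.5·ln(0.675000) − 0.25·ln(0.550000) = −0.5·(-0.393043) − 0.25·(-0.597837) = 0.3460.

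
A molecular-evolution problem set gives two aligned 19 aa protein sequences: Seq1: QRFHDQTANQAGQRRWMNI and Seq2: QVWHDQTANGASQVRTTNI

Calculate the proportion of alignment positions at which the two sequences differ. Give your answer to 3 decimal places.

The sequences differ at positions 2 (R/V), 3 (F/W), 10 (Q/G), 12 (G/S), 14 (R/V), 16 (W/T), 17 (M/T).
There are 7 differences over 19 sites, so p = 7/19 = 0.368.

0.368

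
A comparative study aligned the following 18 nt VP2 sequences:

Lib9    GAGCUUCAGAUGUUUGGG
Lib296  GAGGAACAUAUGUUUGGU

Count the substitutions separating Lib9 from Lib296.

5

Mismatches occur at site 4 (C↔G), site 5 (U↔A), site 6 (U↔A), site 9 (G↔U), site 18 (G↔U).
That gives 5 mismatches out of 18 aligned sites, so the Hamming distance is 5.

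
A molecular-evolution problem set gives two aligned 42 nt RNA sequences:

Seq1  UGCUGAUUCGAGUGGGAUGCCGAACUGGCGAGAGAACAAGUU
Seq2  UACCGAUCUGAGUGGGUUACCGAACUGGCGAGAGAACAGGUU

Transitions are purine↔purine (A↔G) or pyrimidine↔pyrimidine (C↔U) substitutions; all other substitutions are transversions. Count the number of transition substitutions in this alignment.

6

The sequences differ at positions 2 (G/A, transition), 4 (U/C, transition), 8 (U/C, transition), 9 (C/U, transition), 17 (A/U, transversion), 19 (G/A, transition), 39 (A/G, transition).
Of the 7 differences, 6 transitions and 1 transversion, so the answer is 6.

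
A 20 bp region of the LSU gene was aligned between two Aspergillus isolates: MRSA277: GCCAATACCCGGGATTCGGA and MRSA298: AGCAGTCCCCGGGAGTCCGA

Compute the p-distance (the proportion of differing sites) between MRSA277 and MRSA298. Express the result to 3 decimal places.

Differing sites — 1:G/A; 2:C/G; 5:A/G; 7:A/C; 15:T/G; 18:G/C.
There are 6 differences over 20 sites, so p = 6/20 = 0.300.

0.300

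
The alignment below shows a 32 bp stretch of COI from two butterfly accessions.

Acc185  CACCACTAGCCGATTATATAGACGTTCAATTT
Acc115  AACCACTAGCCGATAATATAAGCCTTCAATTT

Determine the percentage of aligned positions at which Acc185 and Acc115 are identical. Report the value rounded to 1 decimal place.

84.4%

Mismatches occur at site 1 (C/A), site 15 (T/A), site 21 (G/A), site 22 (A/G), site 24 (G/C).
27 of the 32 sites match, so the percent identity is 27/32 × 100 = 84.4%.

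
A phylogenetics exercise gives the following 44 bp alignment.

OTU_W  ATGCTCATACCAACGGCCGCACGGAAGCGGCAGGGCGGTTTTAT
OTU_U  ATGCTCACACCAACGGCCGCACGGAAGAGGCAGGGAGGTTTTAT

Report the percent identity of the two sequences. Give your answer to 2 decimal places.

93.18%

Mismatches occur at site 8 (T↔C), site 28 (C↔A), site 36 (C↔A).
41 of the 44 sites match, so the percent identity is 41/44 × 100 = 93.18%.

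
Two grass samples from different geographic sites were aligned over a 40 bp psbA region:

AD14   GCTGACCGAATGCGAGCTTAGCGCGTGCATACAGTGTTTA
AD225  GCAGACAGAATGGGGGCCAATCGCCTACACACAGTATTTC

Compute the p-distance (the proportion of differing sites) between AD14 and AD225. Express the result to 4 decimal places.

The sequences differ at positions 3 (T/A), 7 (C/A), 13 (C/G), 15 (A/G), 18 (T/C), 19 (T/A), 21 (G/T), 25 (G/C), 27 (G/A), 30 (T/C), 36 (G/A), 40 (A/C).
There are 12 differences over 40 sites, so p = 12/40 = 0.3000.

0.3000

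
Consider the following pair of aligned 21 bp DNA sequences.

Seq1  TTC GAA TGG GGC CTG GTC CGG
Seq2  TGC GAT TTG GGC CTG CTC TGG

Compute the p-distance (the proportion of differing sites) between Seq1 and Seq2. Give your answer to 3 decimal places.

0.238

Differing sites — 2:T/G; 6:A/T; 8:G/T; 16:G/C; 19:C/T.
There are 5 differences over 21 sites, so p = 5/21 = 0.238.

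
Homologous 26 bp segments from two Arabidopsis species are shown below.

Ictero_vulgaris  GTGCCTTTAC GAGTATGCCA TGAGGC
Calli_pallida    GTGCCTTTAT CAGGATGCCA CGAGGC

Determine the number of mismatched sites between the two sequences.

Differing sites — 10:C/T; 11:G/C; 14:T/G; 21:T/C.
That gives 4 mismatches out of 26 aligned sites, so the Hamming distance is 4.

4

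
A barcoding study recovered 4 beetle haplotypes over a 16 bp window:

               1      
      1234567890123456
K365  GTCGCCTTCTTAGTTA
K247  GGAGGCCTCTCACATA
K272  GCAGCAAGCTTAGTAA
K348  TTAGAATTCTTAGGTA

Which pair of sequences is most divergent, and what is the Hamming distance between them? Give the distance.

Pairwise Hamming distances:
  K365 vs K247: 7
  K365 vs K272: 6
  K365 vs K348: 5
  K247 vs K272: 9
  K247 vs K348: 8
  K272 vs K348: 7
The largest is 9, between K247 and K272.

9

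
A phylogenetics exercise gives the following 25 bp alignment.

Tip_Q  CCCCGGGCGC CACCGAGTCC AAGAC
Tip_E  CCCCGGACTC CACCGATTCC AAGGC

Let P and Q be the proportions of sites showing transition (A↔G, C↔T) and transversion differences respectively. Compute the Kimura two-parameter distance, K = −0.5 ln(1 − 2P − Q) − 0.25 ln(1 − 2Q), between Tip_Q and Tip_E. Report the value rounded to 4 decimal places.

Mismatches occur at site 7 (G/A, transition), site 9 (G/T, transversion), site 17 (G/T, transversion), site 24 (A/G, transition).
Of the 4 differences, 2 transitions and 2 transversions over 25 sites: P = 2/25 = 0.080000, Q = 2/25 = 0.080000.
d = −0.5·ln(0.760000) − 0.25·ln(0.840000) = −0.5·(-0.274437) − 0.25·(-0.174353) = 0.1808.

0.1808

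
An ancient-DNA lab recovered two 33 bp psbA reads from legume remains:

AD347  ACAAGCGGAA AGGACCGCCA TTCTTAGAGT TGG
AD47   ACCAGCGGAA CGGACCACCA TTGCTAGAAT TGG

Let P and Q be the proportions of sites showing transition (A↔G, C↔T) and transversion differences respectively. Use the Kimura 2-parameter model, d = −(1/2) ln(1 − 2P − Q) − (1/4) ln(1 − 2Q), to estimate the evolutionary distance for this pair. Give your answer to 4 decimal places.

Mismatches occur at site 3 (A↔C, transversion), site 11 (A↔C, transversion), site 17 (G↔A, transition), site 23 (C↔G, transversion), site 24 (T↔C, transition), site 29 (G↔A, transition).
Of the 6 differences, 3 transitions and 3 transversions over 33 sites: P = 3/33 = 0.090909, Q = 3/33 = 0.090909.
d = −0.5·ln(0.727273) − 0.25·ln(0.818182) = −0.5·(-0.318453) − 0.25·(-0.200670) = 0.2094.

0.2094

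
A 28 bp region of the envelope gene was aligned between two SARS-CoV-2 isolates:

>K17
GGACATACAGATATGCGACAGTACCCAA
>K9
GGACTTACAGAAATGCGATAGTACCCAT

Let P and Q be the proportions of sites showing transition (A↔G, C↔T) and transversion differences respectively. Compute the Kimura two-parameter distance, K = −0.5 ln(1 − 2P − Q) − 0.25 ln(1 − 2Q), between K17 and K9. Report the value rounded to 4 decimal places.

0.1586

Mismatches occur at site 5 (A/T, transversion), site 12 (T/A, transversion), site 19 (C/T, transition), site 28 (A/T, transversion).
Of the 4 differences, 1 transition and 3 transversions over 28 sites: P = 1/28 = 0.035714, Q = 3/28 = 0.107143.
d = −0.5·ln(0.821429) − 0.25·ln(0.785714) = −0.5·(-0.196710) − 0.25·(-0.241162) = 0.1586.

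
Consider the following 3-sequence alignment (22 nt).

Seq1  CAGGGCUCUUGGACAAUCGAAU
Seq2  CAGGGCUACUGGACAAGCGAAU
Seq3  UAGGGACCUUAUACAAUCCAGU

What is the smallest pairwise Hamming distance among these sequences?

Pairwise Hamming distances:
  Seq1 vs Seq2: 3
  Seq1 vs Seq3: 7
  Seq2 vs Seq3: 10
The smallest is 3, between Seq1 and Seq2.

3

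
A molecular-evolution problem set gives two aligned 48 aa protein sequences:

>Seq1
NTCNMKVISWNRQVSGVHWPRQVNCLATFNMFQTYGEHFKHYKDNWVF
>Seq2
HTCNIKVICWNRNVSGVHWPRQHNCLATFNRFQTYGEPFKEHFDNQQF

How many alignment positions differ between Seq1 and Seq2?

12

Differing sites — 1:N/H; 5:M/I; 9:S/C; 13:Q/N; 23:V/H; 31:M/R; 38:H/P; 41:H/E; 42:Y/H; 43:K/F; 46:W/Q; 47:V/Q.
That gives 12 mismatches out of 48 aligned sites, so the Hamming distance is 12.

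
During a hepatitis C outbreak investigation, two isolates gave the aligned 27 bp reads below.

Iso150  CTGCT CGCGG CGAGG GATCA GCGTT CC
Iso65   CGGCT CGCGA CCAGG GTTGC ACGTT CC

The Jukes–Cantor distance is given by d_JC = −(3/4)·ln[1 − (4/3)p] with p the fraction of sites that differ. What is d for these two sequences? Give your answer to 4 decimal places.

0.3181

Differing sites — 2:T/G; 10:G/A; 12:G/C; 17:A/T; 19:C/G; 20:A/C; 21:G/A.
p = 7/27 = 0.259259.
d = −0.75 · ln(1 − (4/3)·0.259259) = −0.75 · ln(0.654321) = −0.75 · (-0.424157) = 0.3181.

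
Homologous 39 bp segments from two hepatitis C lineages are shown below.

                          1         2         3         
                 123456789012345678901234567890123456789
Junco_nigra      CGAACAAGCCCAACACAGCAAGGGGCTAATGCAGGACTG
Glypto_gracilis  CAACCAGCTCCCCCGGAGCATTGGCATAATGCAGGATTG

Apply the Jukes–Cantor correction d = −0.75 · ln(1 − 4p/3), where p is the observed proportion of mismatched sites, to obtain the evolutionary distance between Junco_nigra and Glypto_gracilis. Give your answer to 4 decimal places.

0.4885

Mismatches occur at site 2 (G→A), site 4 (A→C), site 7 (A→G), site 8 (G→C), site 9 (C→T), site 12 (A→C), site 13 (A→C), site 15 (A→G), site 16 (C→G), site 21 (A→T), site 22 (G→T), site 25 (G→C), site 26 (C→A), site 37 (C→T).
p = 14/39 = 0.358974.
d = −0.75 · ln(1 − (4/3)·0.358974) = −0.75 · ln(0.521368) = −0.75 · (-0.651299) = 0.4885.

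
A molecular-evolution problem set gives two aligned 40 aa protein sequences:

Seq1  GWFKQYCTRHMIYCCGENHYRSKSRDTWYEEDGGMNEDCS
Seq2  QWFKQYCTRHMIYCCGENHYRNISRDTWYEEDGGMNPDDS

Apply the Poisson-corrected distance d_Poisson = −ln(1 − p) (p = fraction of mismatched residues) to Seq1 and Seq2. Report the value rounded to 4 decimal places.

The sequences differ at positions 1 (G/Q), 22 (S/N), 23 (K/I), 37 (E/P), 39 (C/D).
p = 5/40 = 0.125000.
d = −ln(1 − 0.125000) = −ln(0.875000) = 0.1335.

0.1335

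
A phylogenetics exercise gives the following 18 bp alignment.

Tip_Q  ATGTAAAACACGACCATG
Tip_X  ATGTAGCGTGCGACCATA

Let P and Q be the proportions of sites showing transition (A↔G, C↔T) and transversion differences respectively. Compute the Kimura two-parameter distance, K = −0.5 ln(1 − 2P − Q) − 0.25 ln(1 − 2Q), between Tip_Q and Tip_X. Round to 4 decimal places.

Differing sites — 6:A/G (Ti); 7:A/C (Tv); 8:A/G (Ti); 9:C/T (Ti); 10:A/G (Ti); 18:G/A (Ti).
Of the 6 differences, 5 transitions and 1 transversion over 18 sites: P = 5/18 = 0.277778, Q = 1/18 = 0.055556.
d = −0.5·ln(0.388888) − 0.25·ln(0.888888) = −0.5·(-0.944464) − 0.25·(-0.117784) = 0.5017.

0.5017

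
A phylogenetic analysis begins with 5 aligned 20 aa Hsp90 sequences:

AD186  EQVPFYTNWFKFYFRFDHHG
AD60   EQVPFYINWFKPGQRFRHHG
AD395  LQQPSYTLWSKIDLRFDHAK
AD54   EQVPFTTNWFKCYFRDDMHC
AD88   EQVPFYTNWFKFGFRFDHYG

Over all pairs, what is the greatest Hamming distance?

Pairwise Hamming distances:
  AD186 vs AD60: 5
  AD186 vs AD395: 10
  AD186 vs AD54: 5
  AD186 vs AD88: 2
  AD60 vs AD395: 12
  AD60 vs AD54: 9
  AD60 vs AD88: 5
  AD395 vs AD54: 13
  AD395 vs AD88: 10
  AD54 vs AD88: 7
The largest is 13, between AD395 and AD54.

13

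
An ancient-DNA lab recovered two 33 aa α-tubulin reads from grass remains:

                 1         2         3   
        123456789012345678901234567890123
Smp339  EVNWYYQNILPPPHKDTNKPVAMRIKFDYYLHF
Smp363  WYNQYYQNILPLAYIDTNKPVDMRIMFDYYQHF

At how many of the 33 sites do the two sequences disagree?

10

Differing sites — 1:E/W; 2:V/Y; 4:W/Q; 12:P/L; 13:P/A; 14:H/Y; 15:K/I; 22:A/D; 26:K/M; 31:L/Q.
That gives 10 mismatches out of 33 aligned sites, so the Hamming distance is 10.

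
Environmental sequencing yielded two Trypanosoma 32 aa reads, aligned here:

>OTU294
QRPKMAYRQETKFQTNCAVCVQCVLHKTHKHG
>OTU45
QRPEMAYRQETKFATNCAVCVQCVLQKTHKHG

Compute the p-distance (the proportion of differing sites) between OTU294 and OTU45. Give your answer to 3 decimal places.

0.094

Differing sites — 4:K/E; 14:Q/A; 26:H/Q.
There are 3 differences over 32 sites, so p = 3/32 = 0.094.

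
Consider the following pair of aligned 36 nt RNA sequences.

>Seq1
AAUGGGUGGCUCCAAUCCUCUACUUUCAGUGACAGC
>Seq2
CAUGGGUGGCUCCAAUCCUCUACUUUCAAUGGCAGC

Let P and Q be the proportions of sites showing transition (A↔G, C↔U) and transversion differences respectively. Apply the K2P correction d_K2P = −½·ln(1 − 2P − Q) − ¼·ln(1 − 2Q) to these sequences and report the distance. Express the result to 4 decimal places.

The sequences differ at positions 1 (A/C, transversion), 29 (G/A, transition), 32 (A/G, transition).
Of the 3 differences, 2 transitions and 1 transversion over 36 sites: P = 2/36 = 0.055556, Q = 1/36 = 0.027778.
d = −0.5·ln(0.861110) − 0.25·ln(0.944444) = −0.5·(-0.149533) − 0.25·(-0.057159) = 0.0891.

0.0891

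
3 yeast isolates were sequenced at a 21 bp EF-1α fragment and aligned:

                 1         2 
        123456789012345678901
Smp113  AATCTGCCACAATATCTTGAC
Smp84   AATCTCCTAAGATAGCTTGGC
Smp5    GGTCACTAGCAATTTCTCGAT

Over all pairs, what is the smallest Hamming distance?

Pairwise Hamming distances:
  Smp113 vs Smp84: 6
  Smp113 vs Smp5: 10
  Smp84 vs Smp5: 13
The smallest is 6, between Smp113 and Smp84.

6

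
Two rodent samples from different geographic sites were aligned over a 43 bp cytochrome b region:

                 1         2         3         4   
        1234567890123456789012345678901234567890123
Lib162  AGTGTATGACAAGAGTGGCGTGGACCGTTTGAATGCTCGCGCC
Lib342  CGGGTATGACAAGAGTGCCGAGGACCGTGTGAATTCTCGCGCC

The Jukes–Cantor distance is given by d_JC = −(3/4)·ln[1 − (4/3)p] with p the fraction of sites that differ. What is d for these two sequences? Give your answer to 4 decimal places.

0.1544

Differing sites — 1:A/C; 3:T/G; 18:G/C; 21:T/A; 29:T/G; 35:G/T.
p = 6/43 = 0.139535.
d = −0.75 · ln(1 − (4/3)·0.139535) = −0.75 · ln(0.813953) = −0.75 · (-0.205853) = 0.1544.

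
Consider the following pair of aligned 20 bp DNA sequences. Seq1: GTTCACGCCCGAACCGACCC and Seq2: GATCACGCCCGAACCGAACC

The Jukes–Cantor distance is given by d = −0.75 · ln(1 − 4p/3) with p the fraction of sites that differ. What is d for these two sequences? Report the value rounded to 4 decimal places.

Differing sites — 2:T/A; 18:C/A.
p = 2/20 = 0.100000.
d = −0.75 · ln(1 − (4/3)·0.100000) = −0.75 · ln(0.866667) = −0.75 · (-0.143100) = 0.1073.

0.1073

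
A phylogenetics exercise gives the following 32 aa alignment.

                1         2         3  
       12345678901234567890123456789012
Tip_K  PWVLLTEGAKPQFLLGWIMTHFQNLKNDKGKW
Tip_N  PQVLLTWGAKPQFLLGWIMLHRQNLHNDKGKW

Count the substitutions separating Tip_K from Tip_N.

5

Mismatches occur at site 2 (W→Q), site 7 (E→W), site 20 (T→L), site 22 (F→R), site 26 (K→H).
That gives 5 mismatches out of 32 aligned sites, so the Hamming distance is 5.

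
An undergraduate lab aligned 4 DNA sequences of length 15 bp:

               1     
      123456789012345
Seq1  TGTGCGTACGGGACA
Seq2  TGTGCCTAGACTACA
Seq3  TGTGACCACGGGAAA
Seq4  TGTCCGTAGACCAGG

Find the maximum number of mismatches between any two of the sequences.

10

Pairwise Hamming distances:
  Seq1 vs Seq2: 5
  Seq1 vs Seq3: 4
  Seq1 vs Seq4: 7
  Seq2 vs Seq3: 7
  Seq2 vs Seq4: 5
  Seq3 vs Seq4: 10
The largest is 10, between Seq3 and Seq4.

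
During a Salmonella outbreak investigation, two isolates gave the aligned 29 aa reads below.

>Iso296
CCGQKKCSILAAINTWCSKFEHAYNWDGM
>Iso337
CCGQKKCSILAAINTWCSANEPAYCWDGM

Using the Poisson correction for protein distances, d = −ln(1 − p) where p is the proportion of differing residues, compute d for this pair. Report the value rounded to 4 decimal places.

0.1484

Differing sites — 19:K/A; 20:F/N; 22:H/P; 25:N/C.
p = 4/29 = 0.137931.
d = −ln(1 − 0.137931) = −ln(0.862069) = 0.1484.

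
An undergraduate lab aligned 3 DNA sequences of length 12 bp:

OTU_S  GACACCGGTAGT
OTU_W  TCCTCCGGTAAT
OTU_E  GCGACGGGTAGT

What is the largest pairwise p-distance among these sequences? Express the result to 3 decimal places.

0.417

Pairwise Hamming distances:
  OTU_S vs OTU_W: 4
  OTU_S vs OTU_E: 3
  OTU_W vs OTU_E: 5
The largest is 5 mismatches, between OTU_W and OTU_E; p = 5/12 = 0.417.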